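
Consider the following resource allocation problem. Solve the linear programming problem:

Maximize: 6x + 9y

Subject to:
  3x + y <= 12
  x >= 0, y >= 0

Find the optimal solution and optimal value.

The feasible region has vertices at [(0, 0), (4, 0), (0, 12)].
Checking objective 6x + 9y at each vertex:
  (0, 0): 6*0 + 9*0 = 0
  (4, 0): 6*4 + 9*0 = 24
  (0, 12): 6*0 + 9*12 = 108
Maximum is 108 at (0, 12).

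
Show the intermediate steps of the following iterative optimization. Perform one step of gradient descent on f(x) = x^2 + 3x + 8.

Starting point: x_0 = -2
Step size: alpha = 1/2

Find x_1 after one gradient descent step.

f(x) = x^2 + 3x + 8
f'(x) = 2x + 3
f'(-2) = 2*-2 + (3) = -1
x_1 = x_0 - alpha * f'(x_0) = -2 - 1/2 * -1 = -3/2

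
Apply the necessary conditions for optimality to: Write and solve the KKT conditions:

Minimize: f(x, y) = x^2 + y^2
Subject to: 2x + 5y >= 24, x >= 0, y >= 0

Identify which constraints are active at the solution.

KKT conditions for min x^2 + y^2 s.t. 2x + 5y >= 24, x >= 0, y >= 0:
Stationarity: 2x = mu*2 + mu_x, 2y = mu*5 + mu_y, with mu, mu_x, mu_y >= 0
Complementary slackness: mu*(2x + 5y - 24) = 0, mu_x*x = 0, mu_y*y = 0
(0, 0) is infeasible (2*0 + 5*0 < 24), so if mu = 0 stationarity would force x = mu_x/2 >= 0, y = mu_y/2 >= 0 with mu_x*x = mu_y*y = 0, i.e. x = y = 0: contradiction. Hence mu > 0 and 2x + 5y = 24 is active.
Try x > 0, y > 0 (so mu_x = mu_y = 0): x = 2*mu/2, y = 5*mu/2
Substitute: 2*(2*mu/2) + 5*(5*mu/2) = 24
  mu*29/2 = 24 => mu = 48/29
x* = 48/29 > 0, y* = 120/29 > 0, consistent with mu_x = mu_y = 0.
f is convex and the constraints are linear, so this KKT point is the global minimum.
f* = 576/29
Active constraints: 2x + 5y >= 24 (holds with equality, mu = 48/29 > 0); x >= 0 and y >= 0 are inactive (mu_x = mu_y = 0).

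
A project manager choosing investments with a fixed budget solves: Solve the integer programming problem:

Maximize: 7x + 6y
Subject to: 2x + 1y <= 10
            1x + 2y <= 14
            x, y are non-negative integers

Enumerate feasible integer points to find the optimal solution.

Constraint 1: 2x + 1y <= 10
Constraint 2: 1x + 2y <= 14
Feasible x range (need y >= 0): 0 <= x <= min(10/2, 14/1) => x in {0, ..., 5}.
Enumerate feasible integer points row by row (the coefficient of y is 6 > 0, so for each x the largest feasible y gives the best value):
  x = 0: y <= min((10 - 2*0)/1, (14 - 1*0)/2) => y in {0, ..., 7}; best 7*0 + 6*7 = 42
  x = 1: y <= min((10 - 2*1)/1, (14 - 1*1)/2) => y in {0, ..., 6}; best 7*1 + 6*6 = 43
  x = 2: y <= min((10 - 2*2)/1, (14 - 1*2)/2) => y in {0, ..., 6}; best 7*2 + 6*6 = 50
  x = 3: y <= min((10 - 2*3)/1, (14 - 1*3)/2) => y in {0, ..., 4}; best 7*3 + 6*4 = 45
  x = 4: y <= min((10 - 2*4)/1, (14 - 1*4)/2) => y in {0, ..., 2}; best 7*4 + 6*2 = 40
  x = 5: y <= min((10 - 2*5)/1, (14 - 1*5)/2) => y in {0}; best 7*5 + 6*0 = 35
The maximum 7x + 6y = 50 is achieved at x = 2, y = 6.
Check: 2*2 + 1*6 = 10 <= 10 and 1*2 + 2*6 = 14 <= 14.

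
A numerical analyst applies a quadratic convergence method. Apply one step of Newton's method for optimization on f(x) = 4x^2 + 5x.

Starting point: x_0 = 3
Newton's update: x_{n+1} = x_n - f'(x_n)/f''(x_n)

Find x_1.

f(x) = 4x^2 + 5x
f'(x) = 8x + (5), f''(x) = 8
Newton step: x_1 = x_0 - f'(x_0)/f''(x_0)
f'(3) = 29
x_1 = 3 - 29/8 = -5/8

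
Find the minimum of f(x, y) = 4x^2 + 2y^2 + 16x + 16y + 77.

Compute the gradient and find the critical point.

f(x,y) = 4x^2 + 2y^2 + 16x + 16y + 77
df/dx = 8x + (16) = 0  =>  x = -2
df/dy = 4y + (16) = 0  =>  y = -4
f(-2, -4) = 4*(-2)^2 + 2*(-4)^2 + 16*(-2) + 16*(-4) + 77 = 29
Hessian is diagonal with entries 8, 4 > 0, so this is a minimum.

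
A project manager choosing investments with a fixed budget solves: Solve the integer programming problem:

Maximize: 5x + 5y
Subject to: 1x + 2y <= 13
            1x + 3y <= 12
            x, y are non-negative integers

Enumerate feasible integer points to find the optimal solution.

Constraint 1: 1x + 2y <= 13
Constraint 2: 1x + 3y <= 12
Feasible x range (need y >= 0): 0 <= x <= min(13/1, 12/1) => x in {0, ..., 12}.
Enumerate feasible integer points row by row (the coefficient of y is 5 > 0, so for each x the largest feasible y gives the best value):
  x = 0: y <= min((13 - 1*0)/2, (12 - 1*0)/3) => y in {0, ..., 4}; best 5*0 + 5*4 = 20
  x = 1: y <= min((13 - 1*1)/2, (12 - 1*1)/3) => y in {0, ..., 3}; best 5*1 + 5*3 = 20
  x = 2: y <= min((13 - 1*2)/2, (12 - 1*2)/3) => y in {0, ..., 3}; best 5*2 + 5*3 = 25
  x = 3: y <= min((13 - 1*3)/2, (12 - 1*3)/3) => y in {0, ..., 3}; best 5*3 + 5*3 = 30
  x = 4: y <= min((13 - 1*4)/2, (12 - 1*4)/3) => y in {0, ..., 2}; best 5*4 + 5*2 = 30
  x = 5: y <= min((13 - 1*5)/2, (12 - 1*5)/3) => y in {0, ..., 2}; best 5*5 + 5*2 = 35
  x = 6: y <= min((13 - 1*6)/2, (12 - 1*6)/3) => y in {0, ..., 2}; best 5*6 + 5*2 = 40
  x = 7: y <= min((13 - 1*7)/2, (12 - 1*7)/3) => y in {0, ..., 1}; best 5*7 + 5*1 = 40
  x = 8: y <= min((13 - 1*8)/2, (12 - 1*8)/3) => y in {0, ..., 1}; best 5*8 + 5*1 = 45
  x = 9: y <= min((13 - 1*9)/2, (12 - 1*9)/3) => y in {0, ..., 1}; best 5*9 + 5*1 = 50
  x = 10: y <= min((13 - 1*10)/2, (12 - 1*10)/3) => y in {0}; best 5*10 + 5*0 = 50
  x = 11: y <= min((13 - 1*11)/2, (12 - 1*11)/3) => y in {0}; best 5*11 + 5*0 = 55
  x = 12: y <= min((13 - 1*12)/2, (12 - 1*12)/3) => y in {0}; best 5*12 + 5*0 = 60
The maximum 5x + 5y = 60 is achieved at x = 12, y = 0.
Check: 1*12 + 2*0 = 12 <= 13 and 1*12 + 3*0 = 12 <= 12.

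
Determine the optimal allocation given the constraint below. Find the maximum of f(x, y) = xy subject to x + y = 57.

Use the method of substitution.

Substitute y = 57 - x into f(x,y) = xy:
g(x) = x(57 - x) = 57x - x^2
g'(x) = 57 - 2x = 0  =>  x = 57/2
y = 57 - 57/2 = 57/2
Maximum value = (57/2) * (57/2) = 3249/4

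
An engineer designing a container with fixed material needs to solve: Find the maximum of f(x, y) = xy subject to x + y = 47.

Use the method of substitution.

Substitute y = 47 - x into f(x,y) = xy:
g(x) = x(47 - x) = 47x - x^2
g'(x) = 47 - 2x = 0  =>  x = 47/2
y = 47 - 47/2 = 47/2
Maximum value = (47/2) * (47/2) = 2209/4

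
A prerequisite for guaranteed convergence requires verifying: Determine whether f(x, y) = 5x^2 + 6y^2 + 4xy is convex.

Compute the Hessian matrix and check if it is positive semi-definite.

f(x,y) = 5x^2 + 6y^2 + 4xy
Hessian H = [[10, 4], [4, 12]]
trace(H) = 22, det(H) = 104
Eigenvalues: (22 +/- sqrt(68)) / 2 = 15.12, 6.877
Since both eigenvalues > 0, f is convex.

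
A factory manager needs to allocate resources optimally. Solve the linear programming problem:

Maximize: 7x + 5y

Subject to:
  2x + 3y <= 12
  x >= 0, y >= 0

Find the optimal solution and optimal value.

The feasible region has vertices at [(0, 0), (6, 0), (0, 4)].
Checking objective 7x + 5y at each vertex:
  (0, 0): 7*0 + 5*0 = 0
  (6, 0): 7*6 + 5*0 = 42
  (0, 4): 7*0 + 5*4 = 20
Maximum is 42 at (6, 0).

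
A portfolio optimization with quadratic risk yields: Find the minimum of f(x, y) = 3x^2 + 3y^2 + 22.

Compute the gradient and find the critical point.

f(x,y) = 3x^2 + 3y^2 + 22
df/dx = 6x + (0) = 0  =>  x = 0
df/dy = 6y + (0) = 0  =>  y = 0
f(0, 0) = 3*(0)^2 + 3*(0)^2 + 22 = 22
Hessian is diagonal with entries 6, 6 > 0, so this is a minimum.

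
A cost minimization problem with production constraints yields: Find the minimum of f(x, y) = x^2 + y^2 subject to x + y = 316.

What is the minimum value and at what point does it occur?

Substitute y = 316 - x into f(x,y) = x^2 + y^2:
g(x) = x^2 + (316 - x)^2 = 2x^2 - 632x + 99856
g'(x) = 4x - 632 = 0  =>  x = 158
y = 316 - 158 = 158
Minimum value = 158^2 + 158^2 = 49928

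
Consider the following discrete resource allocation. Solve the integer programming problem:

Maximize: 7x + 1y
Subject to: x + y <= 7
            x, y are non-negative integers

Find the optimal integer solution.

Objective: 7x + 1y, constraint: x + y <= 7
Coefficient of x is 7 >= coefficient of y is 1, so allocate the entire budget to x.
Optimal: x = 7, y = 0, value = 49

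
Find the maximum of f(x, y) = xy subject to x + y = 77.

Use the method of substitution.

Substitute y = 77 - x into f(x,y) = xy:
g(x) = x(77 - x) = 77x - x^2
g'(x) = 77 - 2x = 0  =>  x = 77/2
y = 77 - 77/2 = 77/2
Maximum value = (77/2) * (77/2) = 5929/4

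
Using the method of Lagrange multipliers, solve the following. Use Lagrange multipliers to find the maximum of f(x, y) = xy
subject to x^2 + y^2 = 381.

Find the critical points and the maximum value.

Lagrange conditions: y = 2*lambda*x and x = 2*lambda*y
If x = 0 then y = 0, violating the constraint, so x, y != 0.
Dividing: y/x = x/y => x^2 = y^2 => y = x or y = -x
Constraint: 2x^2 = 381 => x^2 = 381/2 => x = +/-sqrt(381/2)
Critical points: (sqrt(381/2), sqrt(381/2)), (-sqrt(381/2), -sqrt(381/2)), (sqrt(381/2), -sqrt(381/2)), (-sqrt(381/2), sqrt(381/2))
  y = x:  xy = x^2 = 381/2  at (sqrt(381/2), sqrt(381/2)) and (-sqrt(381/2), -sqrt(381/2))
  y = -x: xy = -x^2 = -381/2 at (sqrt(381/2), -sqrt(381/2)) and (-sqrt(381/2), sqrt(381/2))
Maximum xy = 381/2 at (sqrt(381/2), sqrt(381/2)) and (-sqrt(381/2), -sqrt(381/2))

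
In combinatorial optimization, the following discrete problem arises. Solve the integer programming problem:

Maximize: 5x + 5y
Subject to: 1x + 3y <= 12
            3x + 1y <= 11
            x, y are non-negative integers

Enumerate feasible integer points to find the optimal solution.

Constraint 1: 1x + 3y <= 12
Constraint 2: 3x + 1y <= 11
Feasible x range (need y >= 0): 0 <= x <= min(12/1, 11/3) => x in {0, ..., 3}.
Enumerate feasible integer points row by row (the coefficient of y is 5 > 0, so for each x the largest feasible y gives the best value):
  x = 0: y <= min((12 - 1*0)/3, (11 - 3*0)/1) => y in {0, ..., 4}; best 5*0 + 5*4 = 20
  x = 1: y <= min((12 - 1*1)/3, (11 - 3*1)/1) => y in {0, ..., 3}; best 5*1 + 5*3 = 20
  x = 2: y <= min((12 - 1*2)/3, (11 - 3*2)/1) => y in {0, ..., 3}; best 5*2 + 5*3 = 25
  x = 3: y <= min((12 - 1*3)/3, (11 - 3*3)/1) => y in {0, ..., 2}; best 5*3 + 5*2 = 25
The maximum 5x + 5y = 25 is achieved at x = 2, y = 3.
(The same value 25 is also attained at (3, 2).)
Check: 1*2 + 3*3 = 11 <= 12 and 3*2 + 1*3 = 9 <= 11.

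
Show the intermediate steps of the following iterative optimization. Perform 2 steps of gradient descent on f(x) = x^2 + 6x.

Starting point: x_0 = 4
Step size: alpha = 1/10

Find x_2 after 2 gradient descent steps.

f(x) = x^2 + 6x, f'(x) = 2x + (6)
Step 1: f'(4) = 14, x_1 = 4 - 1/10 * 14 = 13/5
Step 2: f'(13/5) = 56/5, x_2 = 13/5 - 1/10 * 56/5 = 37/25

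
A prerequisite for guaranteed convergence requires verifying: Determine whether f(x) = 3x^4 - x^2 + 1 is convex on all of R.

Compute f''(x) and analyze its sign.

f(x) = 3x^4 - x^2 + 1
f'(x) = 12x^3 + -2x
f''(x) = 36x^2 + -2
f''(0) = -2 < 0, so not convex near x = 0
Therefore, f is not globally convex on R.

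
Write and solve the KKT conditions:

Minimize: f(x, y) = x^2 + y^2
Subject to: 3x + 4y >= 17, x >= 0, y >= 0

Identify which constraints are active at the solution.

KKT conditions for min x^2 + y^2 s.t. 3x + 4y >= 17, x >= 0, y >= 0:
Stationarity: 2x = mu*3 + mu_x, 2y = mu*4 + mu_y, with mu, mu_x, mu_y >= 0
Complementary slackness: mu*(3x + 4y - 17) = 0, mu_x*x = 0, mu_y*y = 0
(0, 0) is infeasible (3*0 + 4*0 < 17), so if mu = 0 stationarity would force x = mu_x/2 >= 0, y = mu_y/2 >= 0 with mu_x*x = mu_y*y = 0, i.e. x = y = 0: contradiction. Hence mu > 0 and 3x + 4y = 17 is active.
Try x > 0, y > 0 (so mu_x = mu_y = 0): x = 3*mu/2, y = 4*mu/2
Substitute: 3*(3*mu/2) + 4*(4*mu/2) = 17
  mu*25/2 = 17 => mu = 34/25
x* = 51/25 > 0, y* = 68/25 > 0, consistent with mu_x = mu_y = 0.
f is convex and the constraints are linear, so this KKT point is the global minimum.
f* = 289/25
Active constraints: 3x + 4y >= 17 (holds with equality, mu = 34/25 > 0); x >= 0 and y >= 0 are inactive (mu_x = mu_y = 0).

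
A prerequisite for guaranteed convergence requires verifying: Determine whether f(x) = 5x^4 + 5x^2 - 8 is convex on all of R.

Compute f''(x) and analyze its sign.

f(x) = 5x^4 + 5x^2 - 8
f'(x) = 20x^3 + 10x
f''(x) = 60x^2 + 10
f''(x) = 60x^2 + 10 >= 10 > 0 for all x
Therefore, f is convex on R.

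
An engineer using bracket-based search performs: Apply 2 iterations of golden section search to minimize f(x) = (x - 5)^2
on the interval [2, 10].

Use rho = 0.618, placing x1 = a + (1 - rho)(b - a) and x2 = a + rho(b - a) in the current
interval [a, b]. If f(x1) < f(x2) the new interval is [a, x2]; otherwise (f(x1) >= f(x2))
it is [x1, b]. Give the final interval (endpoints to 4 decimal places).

Golden section search for min of f(x) = (x - 5)^2 on [2, 10].
Each step: x1 = a + (1 - rho)(b - a), x2 = a + rho(b - a); if f(x1) < f(x2) keep [a, x2], otherwise keep [x1, b].
Step 1: [2.0000, 10.0000], x1=5.0560 (f=0.0031), x2=6.9440 (f=3.7791); f(x1) < f(x2) => keep [2.0000, 6.9440]
Step 2: [2.0000, 6.9440], x1=3.8886 (f=1.2352), x2=5.0554 (f=0.0031); f(x1) > f(x2) => keep [3.8886, 6.9440]
Final interval: [3.8886, 6.9440]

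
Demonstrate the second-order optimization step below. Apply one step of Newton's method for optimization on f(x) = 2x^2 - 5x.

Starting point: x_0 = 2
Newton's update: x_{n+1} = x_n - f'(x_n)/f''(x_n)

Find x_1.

f(x) = 2x^2 - 5x
f'(x) = 4x + (-5), f''(x) = 4
Newton step: x_1 = x_0 - f'(x_0)/f''(x_0)
f'(2) = 3
x_1 = 2 - 3/4 = 5/4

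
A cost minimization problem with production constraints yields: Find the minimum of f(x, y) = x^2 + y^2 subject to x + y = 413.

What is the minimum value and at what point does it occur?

Substitute y = 413 - x into f(x,y) = x^2 + y^2:
g(x) = x^2 + (413 - x)^2 = 2x^2 - 826x + 170569
g'(x) = 4x - 826 = 0  =>  x = 413/2
y = 413 - 413/2 = 413/2
Minimum value = (413/2)^2 + (413/2)^2 = 170569/2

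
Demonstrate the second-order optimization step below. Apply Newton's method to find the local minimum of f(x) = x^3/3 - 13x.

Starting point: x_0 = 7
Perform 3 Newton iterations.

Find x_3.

f(x) = x^3/3 - 13x
f'(x) = x^2 - 13, f''(x) = 2x
Newton update: x_{n+1} = x_n - (x_n^2 - 13)/(2*x_n)
Step 1: x_0 = 7, f'=36, f''=14, x_1 = 31/7
Step 2: x_1 = 31/7, f'=324/49, f''=62/7, x_2 = 799/217
Step 3: x_2 = 799/217, f'=26244/47089, f''=1598/217, x_3 = 625279/173383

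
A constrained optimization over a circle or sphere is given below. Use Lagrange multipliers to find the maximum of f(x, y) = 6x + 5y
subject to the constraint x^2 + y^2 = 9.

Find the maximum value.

Set up Lagrange conditions: grad f = lambda * grad g
  6 = 2*lambda*x
  5 = 2*lambda*y
From these: x/y = 6/5, so x = 6t, y = 5t for some t.
Substitute into constraint: (6t)^2 + (5t)^2 = 9
  t^2 * 61 = 9
  t = sqrt(9/61)
Maximum = 6*x + 5*y = (6^2 + 5^2)*t = 61 * sqrt(9/61) = sqrt(549)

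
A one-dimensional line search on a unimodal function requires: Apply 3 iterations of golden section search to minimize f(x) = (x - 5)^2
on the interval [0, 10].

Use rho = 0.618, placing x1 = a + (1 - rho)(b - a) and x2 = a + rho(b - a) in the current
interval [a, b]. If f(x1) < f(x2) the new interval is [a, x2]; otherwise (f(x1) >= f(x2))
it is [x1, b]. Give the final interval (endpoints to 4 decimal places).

Golden section search for min of f(x) = (x - 5)^2 on [0, 10].
Each step: x1 = a + (1 - rho)(b - a), x2 = a + rho(b - a); if f(x1) < f(x2) keep [a, x2], otherwise keep [x1, b].
Step 1: [0.0000, 10.0000], x1=3.8200 (f=1.3924), x2=6.1800 (f=1.3924); f(x1) = f(x2) (tie, not '<') => keep [3.8200, 10.0000]
Step 2: [3.8200, 10.0000], x1=6.1808 (f=1.3942), x2=7.6392 (f=6.9656); f(x1) < f(x2) => keep [3.8200, 7.6392]
Step 3: [3.8200, 7.6392], x1=5.2789 (f=0.0778), x2=6.1803 (f=1.3931); f(x1) < f(x2) => keep [3.8200, 6.1803]
Final interval: [3.8200, 6.1803]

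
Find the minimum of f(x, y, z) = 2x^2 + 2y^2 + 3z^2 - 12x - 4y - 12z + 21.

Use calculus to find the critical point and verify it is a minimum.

f(x,y,z) = 2x^2 + 2y^2 + 3z^2 - 12x - 4y - 12z + 21
df/dx = 4x + (-12) = 0 => x = 3
df/dy = 4y + (-4) = 0 => y = 1
df/dz = 6z + (-12) = 0 => z = 2
f(3,1,2) = 2*(3)^2 + 2*(1)^2 + 3*(2)^2 + -12*(3) + -4*(1) + -12*(2) + 21 = -11
Hessian is diagonal with entries 4, 4, 6 > 0, confirmed minimum.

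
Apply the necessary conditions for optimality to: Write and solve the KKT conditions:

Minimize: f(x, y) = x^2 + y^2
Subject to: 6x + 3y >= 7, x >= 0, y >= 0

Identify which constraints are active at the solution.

KKT conditions for min x^2 + y^2 s.t. 6x + 3y >= 7, x >= 0, y >= 0:
Stationarity: 2x = mu*6 + mu_x, 2y = mu*3 + mu_y, with mu, mu_x, mu_y >= 0
Complementary slackness: mu*(6x + 3y - 7) = 0, mu_x*x = 0, mu_y*y = 0
(0, 0) is infeasible (6*0 + 3*0 < 7), so if mu = 0 stationarity would force x = mu_x/2 >= 0, y = mu_y/2 >= 0 with mu_x*x = mu_y*y = 0, i.e. x = y = 0: contradiction. Hence mu > 0 and 6x + 3y = 7 is active.
Try x > 0, y > 0 (so mu_x = mu_y = 0): x = 6*mu/2, y = 3*mu/2
Substitute: 6*(6*mu/2) + 3*(3*mu/2) = 7
  mu*45/2 = 7 => mu = 14/45
x* = 14/15 > 0, y* = 7/15 > 0, consistent with mu_x = mu_y = 0.
f is convex and the constraints are linear, so this KKT point is the global minimum.
f* = 49/45
Active constraints: 6x + 3y >= 7 (holds with equality, mu = 14/45 > 0); x >= 0 and y >= 0 are inactive (mu_x = mu_y = 0).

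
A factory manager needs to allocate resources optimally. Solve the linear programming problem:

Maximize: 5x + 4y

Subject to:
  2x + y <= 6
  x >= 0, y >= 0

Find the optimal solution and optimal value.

The feasible region has vertices at [(0, 0), (3, 0), (0, 6)].
Checking objective 5x + 4y at each vertex:
  (0, 0): 5*0 + 4*0 = 0
  (3, 0): 5*3 + 4*0 = 15
  (0, 6): 5*0 + 4*6 = 24
Maximum is 24 at (0, 6).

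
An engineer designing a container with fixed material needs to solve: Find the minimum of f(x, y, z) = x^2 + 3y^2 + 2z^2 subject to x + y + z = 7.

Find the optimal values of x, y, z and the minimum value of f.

Using Lagrange multipliers on f = x^2 + 3y^2 + 2z^2 with constraint x + y + z = 7:
Conditions: 2*1*x = lambda, 2*3*y = lambda, 2*2*z = lambda
So x = lambda/2, y = lambda/6, z = lambda/4
Substituting into constraint: lambda * (11/12) = 7
lambda = 84/11
x = 42/11, y = 14/11, z = 21/11
Minimum value = 294/11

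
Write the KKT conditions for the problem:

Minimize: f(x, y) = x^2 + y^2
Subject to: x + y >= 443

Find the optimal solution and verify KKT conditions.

KKT conditions for min x^2 + y^2 s.t. x + y >= 443:
Stationarity: 2x = mu, 2y = mu
So x = y = mu/2.
Complementary slackness: mu*(x + y - 443) = 0
Primal feasibility: x + y >= 443; dual feasibility: mu >= 0
If mu = 0 then x = y = 0, but 0 + 0 < 443 is infeasible, so the constraint is active.
Constraint active: x + y = 2*(mu/2) = 443 => mu = 443
x = y = 443/2, f = 196249/2
Verify: stationarity 2*(443/2) = 443 = mu; primal 443/2 + 443/2 = 443 >= 443; dual mu = 443 >= 0; complementary slackness 443*(443 - 443) = 0. All KKT conditions hold.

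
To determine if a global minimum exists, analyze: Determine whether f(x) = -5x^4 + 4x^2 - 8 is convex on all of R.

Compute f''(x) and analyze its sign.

f(x) = -5x^4 + 4x^2 - 8
f'(x) = -20x^3 + 8x
f''(x) = -60x^2 + 8
f''(x) = -60x^2 + 8 -> -inf as |x| -> inf
Therefore, f is not globally convex on R.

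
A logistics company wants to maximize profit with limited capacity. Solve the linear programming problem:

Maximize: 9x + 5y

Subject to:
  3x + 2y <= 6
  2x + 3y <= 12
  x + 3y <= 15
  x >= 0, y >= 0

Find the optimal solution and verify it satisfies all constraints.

Feasible vertices: (0, 0), (0, 3), (2, 0)
Objective 9x + 5y at each vertex:
  (0, 0): 0
  (0, 3): 15
  (2, 0): 18
Maximum is 18 at (2, 0).
Verify constraints at (x, y) = (2, 0):
  3*2 + 2*0 = 6 <= 6 (active)
  2*2 + 3*0 = 4 <= 12
  1*2 + 3*0 = 2 <= 15
  x = 2 >= 0, y = 0 >= 0. All constraints satisfied.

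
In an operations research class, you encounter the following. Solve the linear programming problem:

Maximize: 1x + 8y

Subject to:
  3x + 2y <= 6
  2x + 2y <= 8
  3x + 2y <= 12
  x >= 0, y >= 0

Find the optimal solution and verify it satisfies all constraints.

Feasible vertices: (0, 0), (0, 3), (2, 0)
Objective 1x + 8y at each vertex:
  (0, 0): 0
  (0, 3): 24
  (2, 0): 2
Maximum is 24 at (0, 3).
Verify constraints at (x, y) = (0, 3):
  3*0 + 2*3 = 6 <= 6 (active)
  2*0 + 2*3 = 6 <= 8
  3*0 + 2*3 = 6 <= 12
  x = 0 >= 0, y = 3 >= 0. All constraints satisfied.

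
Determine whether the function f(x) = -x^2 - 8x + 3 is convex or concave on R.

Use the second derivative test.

f(x) = -x^2 - 8x + 3
f'(x) = -2x - 8
f''(x) = -2
Since f''(x) = -2 < 0 for all x, f is concave on R.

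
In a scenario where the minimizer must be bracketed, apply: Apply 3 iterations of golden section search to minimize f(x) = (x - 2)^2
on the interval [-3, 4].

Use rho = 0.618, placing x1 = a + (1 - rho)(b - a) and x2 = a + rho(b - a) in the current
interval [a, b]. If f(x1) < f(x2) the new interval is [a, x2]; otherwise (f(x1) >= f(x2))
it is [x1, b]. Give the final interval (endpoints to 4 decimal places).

Golden section search for min of f(x) = (x - 2)^2 on [-3, 4].
Each step: x1 = a + (1 - rho)(b - a), x2 = a + rho(b - a); if f(x1) < f(x2) keep [a, x2], otherwise keep [x1, b].
Step 1: [-3.0000, 4.0000], x1=-0.3260 (f=5.4103), x2=1.3260 (f=0.4543); f(x1) > f(x2) => keep [-0.3260, 4.0000]
Step 2: [-0.3260, 4.0000], x1=1.3265 (f=0.4536), x2=2.3475 (f=0.1207); f(x1) > f(x2) => keep [1.3265, 4.0000]
Step 3: [1.3265, 4.0000], x1=2.3478 (f=0.1210), x2=2.9787 (f=0.9579); f(x1) < f(x2) => keep [1.3265, 2.9787]
Final interval: [1.3265, 2.9787]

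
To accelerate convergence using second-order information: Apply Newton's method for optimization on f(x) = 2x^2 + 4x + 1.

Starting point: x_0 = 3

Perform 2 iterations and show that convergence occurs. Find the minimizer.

f(x) = 2x^2 + 4x + 1, f'(x) = 4x + (4), f''(x) = 4
Step 1: f'(3) = 16, x_1 = 3 - 16/4 = -1
Step 2: f'(-1) = 0, x_2 = -1 (converged)
Newton's method converges in 1 step for quadratics.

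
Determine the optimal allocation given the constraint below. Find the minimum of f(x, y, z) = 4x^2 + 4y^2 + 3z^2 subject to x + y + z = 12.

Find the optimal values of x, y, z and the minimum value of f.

Using Lagrange multipliers on f = 4x^2 + 4y^2 + 3z^2 with constraint x + y + z = 12:
Conditions: 2*4*x = lambda, 2*4*y = lambda, 2*3*z = lambda
So x = lambda/8, y = lambda/8, z = lambda/6
Substituting into constraint: lambda * (5/12) = 12
lambda = 144/5
x = 18/5, y = 18/5, z = 24/5
Minimum value = 864/5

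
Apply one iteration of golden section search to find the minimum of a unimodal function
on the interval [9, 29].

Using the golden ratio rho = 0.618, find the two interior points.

Golden section search on [9, 29].
Golden ratio rho = 0.618 (approx).
Interior points:
  x_1 = 9 + (1-0.618)*20 = 16.6400
  x_2 = 9 + 0.618*20 = 21.3600
Compare f(x_1) and f(x_2) to determine which subinterval to keep.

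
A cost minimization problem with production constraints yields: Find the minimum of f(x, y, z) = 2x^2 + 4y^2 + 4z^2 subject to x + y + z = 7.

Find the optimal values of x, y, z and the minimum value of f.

Using Lagrange multipliers on f = 2x^2 + 4y^2 + 4z^2 with constraint x + y + z = 7:
Conditions: 2*2*x = lambda, 2*4*y = lambda, 2*4*z = lambda
So x = lambda/4, y = lambda/8, z = lambda/8
Substituting into constraint: lambda * (1/2) = 7
lambda = 14
x = 7/2, y = 7/4, z = 7/4
Minimum value = 49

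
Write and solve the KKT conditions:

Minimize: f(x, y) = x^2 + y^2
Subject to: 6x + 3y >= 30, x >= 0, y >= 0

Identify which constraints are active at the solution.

KKT conditions for min x^2 + y^2 s.t. 6x + 3y >= 30, x >= 0, y >= 0:
Stationarity: 2x = mu*6 + mu_x, 2y = mu*3 + mu_y, with mu, mu_x, mu_y >= 0
Complementary slackness: mu*(6x + 3y - 30) = 0, mu_x*x = 0, mu_y*y = 0
(0, 0) is infeasible (6*0 + 3*0 < 30), so if mu = 0 stationarity would force x = mu_x/2 >= 0, y = mu_y/2 >= 0 with mu_x*x = mu_y*y = 0, i.e. x = y = 0: contradiction. Hence mu > 0 and 6x + 3y = 30 is active.
Try x > 0, y > 0 (so mu_x = mu_y = 0): x = 6*mu/2, y = 3*mu/2
Substitute: 6*(6*mu/2) + 3*(3*mu/2) = 30
  mu*45/2 = 30 => mu = 4/3
x* = 4 > 0, y* = 2 > 0, consistent with mu_x = mu_y = 0.
f is convex and the constraints are linear, so this KKT point is the global minimum.
f* = 20
Active constraints: 6x + 3y >= 30 (holds with equality, mu = 4/3 > 0); x >= 0 and y >= 0 are inactive (mu_x = mu_y = 0).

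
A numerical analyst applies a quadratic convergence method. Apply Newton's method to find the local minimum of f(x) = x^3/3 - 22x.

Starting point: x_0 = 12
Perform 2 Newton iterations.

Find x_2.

f(x) = x^3/3 - 22x
f'(x) = x^2 - 22, f''(x) = 2x
Newton update: x_{n+1} = x_n - (x_n^2 - 22)/(2*x_n)
Step 1: x_0 = 12, f'=122, f''=24, x_1 = 83/12
Step 2: x_1 = 83/12, f'=3721/144, f''=83/6, x_2 = 10057/1992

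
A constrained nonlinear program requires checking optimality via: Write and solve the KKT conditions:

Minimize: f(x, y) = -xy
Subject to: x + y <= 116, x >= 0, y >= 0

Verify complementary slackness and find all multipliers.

Problem: min -xy s.t. x + y <= 116 (multiplier lambda), x >= 0 (mu_x), y >= 0 (mu_y)
KKT stationarity: -y + lambda - mu_x = 0, -x + lambda - mu_y = 0, with lambda, mu_x, mu_y >= 0
Complementary slackness: lambda*(x + y - 116) = 0, mu_x*x = 0, mu_y*y = 0
If lambda = 0: y = -mu_x <= 0 and x = -mu_y <= 0 force x = y = 0 with f = 0; but x = y = 58 is feasible with f = -3364 < 0, so this is not the minimum. Hence lambda > 0 and x + y = 116.
Try x > 0, y > 0 (so mu_x = mu_y = 0): y = lambda, x = lambda => x = y = lambda
x + y = 116 => 2*lambda = 116 => lambda = 58
x* = y* = 58 > 0, consistent with mu_x = mu_y = 0.
(Any feasible point with x = 0 or y = 0 has f = 0 > -3364, so the minimum is not on those boundaries.)
min(-xy) = -3364 (i.e. max xy = 3364)
Multipliers: lambda = 58, mu_x = 0, mu_y = 0
Complementary slackness: lambda*(x + y - 116) = 58*(58 + 58 - 116) = 0, mu_x*x = 0*58 = 0, mu_y*y = 0*58 = 0. Satisfied.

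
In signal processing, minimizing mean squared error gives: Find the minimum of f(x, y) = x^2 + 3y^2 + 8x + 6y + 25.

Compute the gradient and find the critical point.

f(x,y) = x^2 + 3y^2 + 8x + 6y + 25
df/dx = 2x + (8) = 0  =>  x = -4
df/dy = 6y + (6) = 0  =>  y = -1
f(-4, -1) = 1*(-4)^2 + 3*(-1)^2 + 8*(-4) + 6*(-1) + 25 = 6
Hessian is diagonal with entries 2, 6 > 0, so this is a minimum.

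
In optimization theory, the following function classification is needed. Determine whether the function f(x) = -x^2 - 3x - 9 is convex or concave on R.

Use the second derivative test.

f(x) = -x^2 - 3x - 9
f'(x) = -2x - 3
f''(x) = -2
Since f''(x) = -2 < 0 for all x, f is concave on R.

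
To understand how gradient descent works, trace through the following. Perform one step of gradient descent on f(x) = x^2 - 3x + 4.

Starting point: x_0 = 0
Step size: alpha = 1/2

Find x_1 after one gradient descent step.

f(x) = x^2 - 3x + 4
f'(x) = 2x - 3
f'(0) = 2*0 + (-3) = -3
x_1 = x_0 - alpha * f'(x_0) = 0 - 1/2 * -3 = 3/2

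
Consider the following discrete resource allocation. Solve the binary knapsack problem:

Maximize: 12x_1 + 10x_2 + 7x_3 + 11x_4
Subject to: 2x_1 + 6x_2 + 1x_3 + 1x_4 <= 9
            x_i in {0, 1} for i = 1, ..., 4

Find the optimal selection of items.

Items: item 1 (v=12, w=2), item 2 (v=10, w=6), item 3 (v=7, w=1), item 4 (v=11, w=1)
Capacity: 9
Checking all 16 subsets (w = total weight, v = total value):
  {}: w = 0, v = 0
  {1}: w = 2, v = 12
  {2}: w = 6, v = 10
  {3}: w = 1, v = 7
  {4}: w = 1, v = 11
  {1, 2}: w = 8, v = 22
  {1, 3}: w = 3, v = 19
  {1, 4}: w = 3, v = 23
  {2, 3}: w = 7, v = 17
  {2, 4}: w = 7, v = 21
  {3, 4}: w = 2, v = 18
  {1, 2, 3}: w = 9, v = 29
  {1, 2, 4}: w = 9, v = 33
  {1, 3, 4}: w = 4, v = 30
  {2, 3, 4}: w = 8, v = 28
  {1, 2, 3, 4}: w = 10 > 9, infeasible
Best feasible subset: items [1, 2, 4]
Total weight: 9 <= 9, total value: 33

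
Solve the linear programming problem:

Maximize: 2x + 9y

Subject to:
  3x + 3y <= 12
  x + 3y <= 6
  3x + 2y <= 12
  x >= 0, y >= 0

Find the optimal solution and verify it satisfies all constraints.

Feasible vertices: (0, 0), (0, 2), (3, 1), (4, 0)
Objective 2x + 9y at each vertex:
  (0, 0): 0
  (0, 2): 18
  (3, 1): 15
  (4, 0): 8
Maximum is 18 at (0, 2).
Verify constraints at (x, y) = (0, 2):
  3*0 + 3*2 = 6 <= 12
  1*0 + 3*2 = 6 <= 6 (active)
  3*0 + 2*2 = 4 <= 12
  x = 0 >= 0, y = 2 >= 0. All constraints satisfied.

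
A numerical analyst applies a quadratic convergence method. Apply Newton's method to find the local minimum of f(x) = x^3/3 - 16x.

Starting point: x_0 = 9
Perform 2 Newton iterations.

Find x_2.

f(x) = x^3/3 - 16x
f'(x) = x^2 - 16, f''(x) = 2x
Newton update: x_{n+1} = x_n - (x_n^2 - 16)/(2*x_n)
Step 1: x_0 = 9, f'=65, f''=18, x_1 = 97/18
Step 2: x_1 = 97/18, f'=4225/324, f''=97/9, x_2 = 14593/3492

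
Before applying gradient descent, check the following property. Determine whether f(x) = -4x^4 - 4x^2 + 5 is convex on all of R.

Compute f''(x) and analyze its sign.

f(x) = -4x^4 - 4x^2 + 5
f'(x) = -16x^3 + -8x
f''(x) = -48x^2 + -8
f''(x) = -48x^2 + -8 <= -8 < 0 for all x
Therefore, f is concave on R.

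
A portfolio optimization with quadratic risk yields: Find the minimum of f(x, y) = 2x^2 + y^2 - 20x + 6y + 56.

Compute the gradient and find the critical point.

f(x,y) = 2x^2 + y^2 - 20x + 6y + 56
df/dx = 4x + (-20) = 0  =>  x = 5
df/dy = 2y + (6) = 0  =>  y = -3
f(5, -3) = 2*(5)^2 + 1*(-3)^2 + -20*(5) + 6*(-3) + 56 = -3
Hessian is diagonal with entries 4, 2 > 0, so this is a minimum.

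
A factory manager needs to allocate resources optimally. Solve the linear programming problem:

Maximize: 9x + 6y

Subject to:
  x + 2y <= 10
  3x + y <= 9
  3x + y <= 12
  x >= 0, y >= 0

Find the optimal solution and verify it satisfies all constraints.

Feasible vertices: (0, 0), (0, 5), (8/5, 21/5), (3, 0)
Objective 9x + 6y at each vertex:
  (0, 0): 0
  (0, 5): 30
  (8/5, 21/5): 198/5
  (3, 0): 27
Maximum is 198/5 at (8/5, 21/5).
Verify constraints at (x, y) = (8/5, 21/5):
  1*(8/5) + 2*(21/5) = 10 <= 10 (active)
  3*(8/5) + 1*(21/5) = 9 <= 9 (active)
  3*(8/5) + 1*(21/5) = 9 <= 12
  x = 8/5 >= 0, y = 21/5 >= 0. All constraints satisfied.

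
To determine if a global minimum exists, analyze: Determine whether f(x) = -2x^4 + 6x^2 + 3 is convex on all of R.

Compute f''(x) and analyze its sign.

f(x) = -2x^4 + 6x^2 + 3
f'(x) = -8x^3 + 12x
f''(x) = -24x^2 + 12
f''(x) = -24x^2 + 12 -> -inf as |x| -> inf
Therefore, f is not globally convex on R.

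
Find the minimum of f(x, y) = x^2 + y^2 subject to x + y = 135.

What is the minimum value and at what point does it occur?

Substitute y = 135 - x into f(x,y) = x^2 + y^2:
g(x) = x^2 + (135 - x)^2 = 2x^2 - 270x + 18225
g'(x) = 4x - 270 = 0  =>  x = 135/2
y = 135 - 135/2 = 135/2
Minimum value = (135/2)^2 + (135/2)^2 = 18225/2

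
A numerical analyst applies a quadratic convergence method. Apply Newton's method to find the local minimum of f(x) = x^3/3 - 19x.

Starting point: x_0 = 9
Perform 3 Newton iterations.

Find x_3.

f(x) = x^3/3 - 19x
f'(x) = x^2 - 19, f''(x) = 2x
Newton update: x_{n+1} = x_n - (x_n^2 - 19)/(2*x_n)
Step 1: x_0 = 9, f'=62, f''=18, x_1 = 50/9
Step 2: x_1 = 50/9, f'=961/81, f''=100/9, x_2 = 4039/900
Step 3: x_2 = 4039/900, f'=923521/810000, f''=4039/450, x_3 = 31703521/7270200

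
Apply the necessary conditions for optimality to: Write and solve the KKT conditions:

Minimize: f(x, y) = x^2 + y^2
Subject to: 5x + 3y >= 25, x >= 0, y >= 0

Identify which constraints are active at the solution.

KKT conditions for min x^2 + y^2 s.t. 5x + 3y >= 25, x >= 0, y >= 0:
Stationarity: 2x = mu*5 + mu_x, 2y = mu*3 + mu_y, with mu, mu_x, mu_y >= 0
Complementary slackness: mu*(5x + 3y - 25) = 0, mu_x*x = 0, mu_y*y = 0
(0, 0) is infeasible (5*0 + 3*0 < 25), so if mu = 0 stationarity would force x = mu_x/2 >= 0, y = mu_y/2 >= 0 with mu_x*x = mu_y*y = 0, i.e. x = y = 0: contradiction. Hence mu > 0 and 5x + 3y = 25 is active.
Try x > 0, y > 0 (so mu_x = mu_y = 0): x = 5*mu/2, y = 3*mu/2
Substitute: 5*(5*mu/2) + 3*(3*mu/2) = 25
  mu*34/2 = 25 => mu = 25/17
x* = 125/34 > 0, y* = 75/34 > 0, consistent with mu_x = mu_y = 0.
f is convex and the constraints are linear, so this KKT point is the global minimum.
f* = 625/34
Active constraints: 5x + 3y >= 25 (holds with equality, mu = 25/17 > 0); x >= 0 and y >= 0 are inactive (mu_x = mu_y = 0).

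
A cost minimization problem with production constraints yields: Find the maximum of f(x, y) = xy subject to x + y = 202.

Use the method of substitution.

Substitute y = 202 - x into f(x,y) = xy:
g(x) = x(202 - x) = 202x - x^2
g'(x) = 202 - 2x = 0  =>  x = 101
y = 202 - 101 = 101
Maximum value = 101 * 101 = 10201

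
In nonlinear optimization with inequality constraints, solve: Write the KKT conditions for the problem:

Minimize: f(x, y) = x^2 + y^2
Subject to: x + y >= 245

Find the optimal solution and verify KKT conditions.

KKT conditions for min x^2 + y^2 s.t. x + y >= 245:
Stationarity: 2x = mu, 2y = mu
So x = y = mu/2.
Complementary slackness: mu*(x + y - 245) = 0
Primal feasibility: x + y >= 245; dual feasibility: mu >= 0
If mu = 0 then x = y = 0, but 0 + 0 < 245 is infeasible, so the constraint is active.
Constraint active: x + y = 2*(mu/2) = 245 => mu = 245
x = y = 245/2, f = 60025/2
Verify: stationarity 2*(245/2) = 245 = mu; primal 245/2 + 245/2 = 245 >= 245; dual mu = 245 >= 0; complementary slackness 245*(245 - 245) = 0. All KKT conditions hold.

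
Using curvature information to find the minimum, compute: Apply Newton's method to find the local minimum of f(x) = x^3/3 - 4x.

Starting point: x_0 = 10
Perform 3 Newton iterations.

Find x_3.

f(x) = x^3/3 - 4x
f'(x) = x^2 - 4, f''(x) = 2x
Newton update: x_{n+1} = x_n - (x_n^2 - 4)/(2*x_n)
Step 1: x_0 = 10, f'=96, f''=20, x_1 = 26/5
Step 2: x_1 = 26/5, f'=576/25, f''=52/5, x_2 = 194/65
Step 3: x_2 = 194/65, f'=20736/4225, f''=388/65, x_3 = 13634/6305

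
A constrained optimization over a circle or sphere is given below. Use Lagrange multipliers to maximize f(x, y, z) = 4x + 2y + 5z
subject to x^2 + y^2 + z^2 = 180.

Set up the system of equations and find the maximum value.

Lagrange conditions: 4 = 2*lambda*x, 2 = 2*lambda*y, 5 = 2*lambda*z
So x:4 = y:2 = z:5, i.e. x = 4t, y = 2t, z = 5t
Constraint: t^2*(4^2 + 2^2 + 5^2) = 180
  t^2 * 45 = 180  =>  t = sqrt(4)
Maximum = 4*4t + 2*2t + 5*5t = 45*sqrt(4) = 90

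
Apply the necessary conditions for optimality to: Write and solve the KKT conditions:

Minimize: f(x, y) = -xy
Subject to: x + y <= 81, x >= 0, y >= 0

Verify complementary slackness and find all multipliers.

Problem: min -xy s.t. x + y <= 81 (multiplier lambda), x >= 0 (mu_x), y >= 0 (mu_y)
KKT stationarity: -y + lambda - mu_x = 0, -x + lambda - mu_y = 0, with lambda, mu_x, mu_y >= 0
Complementary slackness: lambda*(x + y - 81) = 0, mu_x*x = 0, mu_y*y = 0
If lambda = 0: y = -mu_x <= 0 and x = -mu_y <= 0 force x = y = 0 with f = 0; but x = y = 81/2 is feasible with f = -6561/4 < 0, so this is not the minimum. Hence lambda > 0 and x + y = 81.
Try x > 0, y > 0 (so mu_x = mu_y = 0): y = lambda, x = lambda => x = y = lambda
x + y = 81 => 2*lambda = 81 => lambda = 81/2
x* = y* = 81/2 > 0, consistent with mu_x = mu_y = 0.
(Any feasible point with x = 0 or y = 0 has f = 0 > -6561/4, so the minimum is not on those boundaries.)
min(-xy) = -6561/4 (i.e. max xy = 6561/4)
Multipliers: lambda = 81/2, mu_x = 0, mu_y = 0
Complementary slackness: lambda*(x + y - 81) = 81/2*(81/2 + 81/2 - 81) = 0, mu_x*x = 0*81/2 = 0, mu_y*y = 0*81/2 = 0. Satisfied.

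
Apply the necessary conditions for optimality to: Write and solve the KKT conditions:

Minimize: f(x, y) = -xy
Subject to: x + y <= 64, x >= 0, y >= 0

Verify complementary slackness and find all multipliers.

Problem: min -xy s.t. x + y <= 64 (multiplier lambda), x >= 0 (mu_x), y >= 0 (mu_y)
KKT stationarity: -y + lambda - mu_x = 0, -x + lambda - mu_y = 0, with lambda, mu_x, mu_y >= 0
Complementary slackness: lambda*(x + y - 64) = 0, mu_x*x = 0, mu_y*y = 0
If lambda = 0: y = -mu_x <= 0 and x = -mu_y <= 0 force x = y = 0 with f = 0; but x = y = 32 is feasible with f = -1024 < 0, so this is not the minimum. Hence lambda > 0 and x + y = 64.
Try x > 0, y > 0 (so mu_x = mu_y = 0): y = lambda, x = lambda => x = y = lambda
x + y = 64 => 2*lambda = 64 => lambda = 32
x* = y* = 32 > 0, consistent with mu_x = mu_y = 0.
(Any feasible point with x = 0 or y = 0 has f = 0 > -1024, so the minimum is not on those boundaries.)
min(-xy) = -1024 (i.e. max xy = 1024)
Multipliers: lambda = 32, mu_x = 0, mu_y = 0
Complementary slackness: lambda*(x + y - 64) = 32*(32 + 32 - 64) = 0, mu_x*x = 0*32 = 0, mu_y*y = 0*32 = 0. Satisfied.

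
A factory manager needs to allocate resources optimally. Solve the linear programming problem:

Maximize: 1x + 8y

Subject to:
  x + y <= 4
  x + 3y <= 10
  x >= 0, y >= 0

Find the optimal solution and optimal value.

Feasible vertices: (0, 0), (0, 10/3), (1, 3), (4, 0)
Objective 1x + 8y at each:
  (0, 0): 0
  (0, 10/3): 80/3
  (1, 3): 25
  (4, 0): 4
Maximum is 80/3 at (0, 10/3).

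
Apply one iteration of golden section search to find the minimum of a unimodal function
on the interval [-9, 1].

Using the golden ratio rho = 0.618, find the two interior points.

Golden section search on [-9, 1].
Golden ratio rho = 0.618 (approx).
Interior points:
  x_1 = -9 + (1-0.618)*10 = -5.1800
  x_2 = -9 + 0.618*10 = -2.8200
Compare f(x_1) and f(x_2) to determine which subinterval to keep.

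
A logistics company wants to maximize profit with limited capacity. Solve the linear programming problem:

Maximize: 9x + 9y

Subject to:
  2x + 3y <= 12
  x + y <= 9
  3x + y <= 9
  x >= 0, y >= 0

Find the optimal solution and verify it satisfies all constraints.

Feasible vertices: (0, 0), (0, 4), (15/7, 18/7), (3, 0)
Objective 9x + 9y at each vertex:
  (0, 0): 0
  (0, 4): 36
  (15/7, 18/7): 297/7
  (3, 0): 27
Maximum is 297/7 at (15/7, 18/7).
Verify constraints at (x, y) = (15/7, 18/7):
  2*(15/7) + 3*(18/7) = 12 <= 12 (active)
  1*(15/7) + 1*(18/7) = 33/7 <= 9
  3*(15/7) + 1*(18/7) = 9 <= 9 (active)
  x = 15/7 >= 0, y = 18/7 >= 0. All constraints satisfied.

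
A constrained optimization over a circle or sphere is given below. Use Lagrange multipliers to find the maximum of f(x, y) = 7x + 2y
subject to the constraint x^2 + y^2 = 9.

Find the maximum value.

Set up Lagrange conditions: grad f = lambda * grad g
  7 = 2*lambda*x
  2 = 2*lambda*y
From these: x/y = 7/2, so x = 7t, y = 2t for some t.
Substitute into constraint: (7t)^2 + (2t)^2 = 9
  t^2 * 53 = 9
  t = sqrt(9/53)
Maximum = 7*x + 2*y = (7^2 + 2^2)*t = 53 * sqrt(9/53) = sqrt(477)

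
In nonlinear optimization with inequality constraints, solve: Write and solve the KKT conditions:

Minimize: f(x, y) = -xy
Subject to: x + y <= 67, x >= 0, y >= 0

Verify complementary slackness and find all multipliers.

Problem: min -xy s.t. x + y <= 67 (multiplier lambda), x >= 0 (mu_x), y >= 0 (mu_y)
KKT stationarity: -y + lambda - mu_x = 0, -x + lambda - mu_y = 0, with lambda, mu_x, mu_y >= 0
Complementary slackness: lambda*(x + y - 67) = 0, mu_x*x = 0, mu_y*y = 0
If lambda = 0: y = -mu_x <= 0 and x = -mu_y <= 0 force x = y = 0 with f = 0; but x = y = 67/2 is feasible with f = -4489/4 < 0, so this is not the minimum. Hence lambda > 0 and x + y = 67.
Try x > 0, y > 0 (so mu_x = mu_y = 0): y = lambda, x = lambda => x = y = lambda
x + y = 67 => 2*lambda = 67 => lambda = 67/2
x* = y* = 67/2 > 0, consistent with mu_x = mu_y = 0.
(Any feasible point with x = 0 or y = 0 has f = 0 > -4489/4, so the minimum is not on those boundaries.)
min(-xy) = -4489/4 (i.e. max xy = 4489/4)
Multipliers: lambda = 67/2, mu_x = 0, mu_y = 0
Complementary slackness: lambda*(x + y - 67) = 67/2*(67/2 + 67/2 - 67) = 0, mu_x*x = 0*67/2 = 0, mu_y*y = 0*67/2 = 0. Satisfied.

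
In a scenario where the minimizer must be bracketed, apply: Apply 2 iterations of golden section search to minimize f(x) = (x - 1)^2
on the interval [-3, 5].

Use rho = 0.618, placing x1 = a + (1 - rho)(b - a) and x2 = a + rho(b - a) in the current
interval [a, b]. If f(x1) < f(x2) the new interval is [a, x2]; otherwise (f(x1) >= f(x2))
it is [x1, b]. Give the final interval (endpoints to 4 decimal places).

Golden section search for min of f(x) = (x - 1)^2 on [-3, 5].
Each step: x1 = a + (1 - rho)(b - a), x2 = a + rho(b - a); if f(x1) < f(x2) keep [a, x2], otherwise keep [x1, b].
Step 1: [-3.0000, 5.0000], x1=0.0560 (f=0.8911), x2=1.9440 (f=0.8911); f(x1) = f(x2) (tie, not '<') => keep [0.0560, 5.0000]
Step 2: [0.0560, 5.0000], x1=1.9446 (f=0.8923), x2=3.1114 (f=4.4580); f(x1) < f(x2) => keep [0.0560, 3.1114]
Final interval: [0.0560, 3.1114]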